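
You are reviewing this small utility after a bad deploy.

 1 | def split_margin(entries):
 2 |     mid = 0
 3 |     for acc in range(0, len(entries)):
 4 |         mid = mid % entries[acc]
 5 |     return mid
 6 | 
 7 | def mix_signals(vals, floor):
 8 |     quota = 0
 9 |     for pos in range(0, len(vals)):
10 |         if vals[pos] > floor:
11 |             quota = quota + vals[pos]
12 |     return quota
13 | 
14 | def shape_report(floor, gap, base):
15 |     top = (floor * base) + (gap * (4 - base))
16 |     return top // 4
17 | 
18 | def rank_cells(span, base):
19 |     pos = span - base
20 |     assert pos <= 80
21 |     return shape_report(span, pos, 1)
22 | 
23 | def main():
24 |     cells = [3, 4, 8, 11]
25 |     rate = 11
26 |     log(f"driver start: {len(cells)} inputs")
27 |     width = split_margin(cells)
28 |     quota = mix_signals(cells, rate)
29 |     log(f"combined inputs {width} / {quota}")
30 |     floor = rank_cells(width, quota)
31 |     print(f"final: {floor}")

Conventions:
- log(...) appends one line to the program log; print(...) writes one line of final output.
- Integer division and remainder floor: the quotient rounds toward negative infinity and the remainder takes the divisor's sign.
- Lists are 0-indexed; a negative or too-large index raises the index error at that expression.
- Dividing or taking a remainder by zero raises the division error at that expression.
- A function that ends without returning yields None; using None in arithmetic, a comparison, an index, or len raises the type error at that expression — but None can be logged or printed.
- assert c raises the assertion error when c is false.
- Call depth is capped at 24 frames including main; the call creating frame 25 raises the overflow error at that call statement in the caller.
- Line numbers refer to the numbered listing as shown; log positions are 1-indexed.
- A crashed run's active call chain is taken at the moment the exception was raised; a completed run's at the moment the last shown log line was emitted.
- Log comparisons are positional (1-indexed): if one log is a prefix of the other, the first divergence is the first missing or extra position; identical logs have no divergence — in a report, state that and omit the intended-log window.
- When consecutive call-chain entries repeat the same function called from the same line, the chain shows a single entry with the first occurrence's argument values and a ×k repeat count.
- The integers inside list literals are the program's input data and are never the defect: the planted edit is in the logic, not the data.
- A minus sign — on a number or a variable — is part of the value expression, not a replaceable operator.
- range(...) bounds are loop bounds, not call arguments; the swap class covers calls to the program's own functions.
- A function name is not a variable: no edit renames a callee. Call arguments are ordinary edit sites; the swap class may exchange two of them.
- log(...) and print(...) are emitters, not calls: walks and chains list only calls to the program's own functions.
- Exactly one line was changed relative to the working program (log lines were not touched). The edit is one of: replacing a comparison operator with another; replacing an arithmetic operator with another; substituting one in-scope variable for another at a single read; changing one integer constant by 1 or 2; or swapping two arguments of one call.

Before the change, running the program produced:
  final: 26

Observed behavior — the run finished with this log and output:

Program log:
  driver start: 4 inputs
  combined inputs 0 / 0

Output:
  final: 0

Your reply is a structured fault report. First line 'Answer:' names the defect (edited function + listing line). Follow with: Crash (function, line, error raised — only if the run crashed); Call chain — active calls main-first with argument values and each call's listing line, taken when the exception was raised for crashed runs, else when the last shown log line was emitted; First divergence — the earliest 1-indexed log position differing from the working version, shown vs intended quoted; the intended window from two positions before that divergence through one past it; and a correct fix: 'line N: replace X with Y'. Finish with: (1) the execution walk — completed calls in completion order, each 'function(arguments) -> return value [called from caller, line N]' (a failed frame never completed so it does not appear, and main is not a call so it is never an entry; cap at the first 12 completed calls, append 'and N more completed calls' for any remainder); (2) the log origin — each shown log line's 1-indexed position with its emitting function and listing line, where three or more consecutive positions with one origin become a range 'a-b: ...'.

Answer: the defect is in split_margin at line 4.
Key fact: The earliest visible damage is log position 2 — 'combined inputs 0 / 0' rather than the intended 'combined inputs 26 / 0'.
Call chain: main.
First divergence: at position 2 the run shows 'combined inputs 0 / 0' where the working version logs 'combined inputs 26 / 0'.
Intended log window:
  1: driver start: 4 inputs
  2: combined inputs 26 / 0
Execution walk:
  split_margin([3, 4, 8, 11]) -> 0  [called from main, line 27]
  mix_signals([3, 4, 8, 11], 11) -> 0  [called from main, line 28]
  shape_report(0, 0, 1) -> 0  [called from rank_cells, line 21]
  rank_cells(0, 0) -> 0  [called from main, line 30]
Origin of each log line:
  1: emitted by main (line 26)
  2: emitted by main (line 29)
A correct fix: line 4: replace `%` with `+`.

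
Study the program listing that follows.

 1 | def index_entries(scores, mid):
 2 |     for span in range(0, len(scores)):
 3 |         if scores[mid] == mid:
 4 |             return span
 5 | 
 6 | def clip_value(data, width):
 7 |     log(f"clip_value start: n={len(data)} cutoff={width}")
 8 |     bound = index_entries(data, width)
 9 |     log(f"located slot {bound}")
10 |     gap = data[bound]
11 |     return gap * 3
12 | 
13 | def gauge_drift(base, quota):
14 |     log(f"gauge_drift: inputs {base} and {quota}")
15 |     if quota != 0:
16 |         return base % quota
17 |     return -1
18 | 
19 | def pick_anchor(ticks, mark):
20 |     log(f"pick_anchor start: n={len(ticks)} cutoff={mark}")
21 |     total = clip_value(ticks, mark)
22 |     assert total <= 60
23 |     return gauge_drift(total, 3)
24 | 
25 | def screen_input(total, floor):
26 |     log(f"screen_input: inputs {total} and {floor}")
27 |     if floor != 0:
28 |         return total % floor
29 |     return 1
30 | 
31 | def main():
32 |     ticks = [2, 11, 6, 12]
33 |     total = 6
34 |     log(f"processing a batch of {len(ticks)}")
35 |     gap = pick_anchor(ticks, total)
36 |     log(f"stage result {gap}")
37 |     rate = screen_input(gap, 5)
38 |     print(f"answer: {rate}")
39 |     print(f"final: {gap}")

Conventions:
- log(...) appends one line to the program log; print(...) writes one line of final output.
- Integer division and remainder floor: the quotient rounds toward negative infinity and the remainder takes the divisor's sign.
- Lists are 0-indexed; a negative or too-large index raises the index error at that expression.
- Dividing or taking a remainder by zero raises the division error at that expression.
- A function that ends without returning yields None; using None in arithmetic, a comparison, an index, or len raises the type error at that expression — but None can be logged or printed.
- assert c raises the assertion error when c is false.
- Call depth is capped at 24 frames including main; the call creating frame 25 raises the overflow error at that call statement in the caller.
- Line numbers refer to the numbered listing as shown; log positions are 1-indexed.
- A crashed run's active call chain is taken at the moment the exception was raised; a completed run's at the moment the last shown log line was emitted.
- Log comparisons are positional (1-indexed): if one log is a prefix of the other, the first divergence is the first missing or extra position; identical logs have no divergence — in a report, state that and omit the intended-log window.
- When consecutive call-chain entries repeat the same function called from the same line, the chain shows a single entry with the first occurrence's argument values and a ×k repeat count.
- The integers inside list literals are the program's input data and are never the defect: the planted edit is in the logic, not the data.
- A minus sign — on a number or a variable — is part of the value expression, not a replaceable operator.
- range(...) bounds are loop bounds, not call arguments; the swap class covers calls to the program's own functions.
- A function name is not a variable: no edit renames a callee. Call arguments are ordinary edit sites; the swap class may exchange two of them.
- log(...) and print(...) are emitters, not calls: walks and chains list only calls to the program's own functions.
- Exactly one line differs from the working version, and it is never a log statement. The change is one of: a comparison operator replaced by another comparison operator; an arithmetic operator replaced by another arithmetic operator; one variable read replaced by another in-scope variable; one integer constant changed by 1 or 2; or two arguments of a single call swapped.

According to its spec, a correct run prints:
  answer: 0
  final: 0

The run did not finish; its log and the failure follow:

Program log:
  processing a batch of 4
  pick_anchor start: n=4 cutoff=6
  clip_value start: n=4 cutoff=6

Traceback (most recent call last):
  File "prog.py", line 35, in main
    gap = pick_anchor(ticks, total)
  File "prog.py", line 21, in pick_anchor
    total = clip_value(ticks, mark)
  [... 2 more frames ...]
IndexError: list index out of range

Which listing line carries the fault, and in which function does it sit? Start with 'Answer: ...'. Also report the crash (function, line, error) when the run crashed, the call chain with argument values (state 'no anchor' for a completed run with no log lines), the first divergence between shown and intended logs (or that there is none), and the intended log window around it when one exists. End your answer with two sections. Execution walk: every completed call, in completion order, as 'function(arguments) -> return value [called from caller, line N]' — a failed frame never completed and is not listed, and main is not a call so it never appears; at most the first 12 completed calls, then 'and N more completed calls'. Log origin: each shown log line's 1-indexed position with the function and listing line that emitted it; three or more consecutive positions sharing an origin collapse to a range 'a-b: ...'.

Answer: the defect is in index_entries at line 3.
Key observation: After 3 matching log lines the faulty run goes silent, while the working version continues with 'located slot 2'.
Crash: index_entries, line 3, IndexError.
Call chain: main -> pick_anchor([2, 11, 6, 12], 6) (called at line 35) -> clip_value([2, 11, 6, 12], 6) (called at line 21) -> index_entries([2, 11, 6, 12], 6) (called at line 8).
First divergence: position 4 (shown log ended at 3 lines; the working version continues: 'located slot 2').
Intended log window:
  2: pick_anchor start: n=4 cutoff=6
  3: clip_value start: n=4 cutoff=6
  4: located slot 2
  5: gauge_drift: inputs 18 and 3
Execution walk:
  (no call completed)
Log origin:
  1: logged in main at line 34
  2: logged in pick_anchor at line 20
  3: logged in clip_value at line 7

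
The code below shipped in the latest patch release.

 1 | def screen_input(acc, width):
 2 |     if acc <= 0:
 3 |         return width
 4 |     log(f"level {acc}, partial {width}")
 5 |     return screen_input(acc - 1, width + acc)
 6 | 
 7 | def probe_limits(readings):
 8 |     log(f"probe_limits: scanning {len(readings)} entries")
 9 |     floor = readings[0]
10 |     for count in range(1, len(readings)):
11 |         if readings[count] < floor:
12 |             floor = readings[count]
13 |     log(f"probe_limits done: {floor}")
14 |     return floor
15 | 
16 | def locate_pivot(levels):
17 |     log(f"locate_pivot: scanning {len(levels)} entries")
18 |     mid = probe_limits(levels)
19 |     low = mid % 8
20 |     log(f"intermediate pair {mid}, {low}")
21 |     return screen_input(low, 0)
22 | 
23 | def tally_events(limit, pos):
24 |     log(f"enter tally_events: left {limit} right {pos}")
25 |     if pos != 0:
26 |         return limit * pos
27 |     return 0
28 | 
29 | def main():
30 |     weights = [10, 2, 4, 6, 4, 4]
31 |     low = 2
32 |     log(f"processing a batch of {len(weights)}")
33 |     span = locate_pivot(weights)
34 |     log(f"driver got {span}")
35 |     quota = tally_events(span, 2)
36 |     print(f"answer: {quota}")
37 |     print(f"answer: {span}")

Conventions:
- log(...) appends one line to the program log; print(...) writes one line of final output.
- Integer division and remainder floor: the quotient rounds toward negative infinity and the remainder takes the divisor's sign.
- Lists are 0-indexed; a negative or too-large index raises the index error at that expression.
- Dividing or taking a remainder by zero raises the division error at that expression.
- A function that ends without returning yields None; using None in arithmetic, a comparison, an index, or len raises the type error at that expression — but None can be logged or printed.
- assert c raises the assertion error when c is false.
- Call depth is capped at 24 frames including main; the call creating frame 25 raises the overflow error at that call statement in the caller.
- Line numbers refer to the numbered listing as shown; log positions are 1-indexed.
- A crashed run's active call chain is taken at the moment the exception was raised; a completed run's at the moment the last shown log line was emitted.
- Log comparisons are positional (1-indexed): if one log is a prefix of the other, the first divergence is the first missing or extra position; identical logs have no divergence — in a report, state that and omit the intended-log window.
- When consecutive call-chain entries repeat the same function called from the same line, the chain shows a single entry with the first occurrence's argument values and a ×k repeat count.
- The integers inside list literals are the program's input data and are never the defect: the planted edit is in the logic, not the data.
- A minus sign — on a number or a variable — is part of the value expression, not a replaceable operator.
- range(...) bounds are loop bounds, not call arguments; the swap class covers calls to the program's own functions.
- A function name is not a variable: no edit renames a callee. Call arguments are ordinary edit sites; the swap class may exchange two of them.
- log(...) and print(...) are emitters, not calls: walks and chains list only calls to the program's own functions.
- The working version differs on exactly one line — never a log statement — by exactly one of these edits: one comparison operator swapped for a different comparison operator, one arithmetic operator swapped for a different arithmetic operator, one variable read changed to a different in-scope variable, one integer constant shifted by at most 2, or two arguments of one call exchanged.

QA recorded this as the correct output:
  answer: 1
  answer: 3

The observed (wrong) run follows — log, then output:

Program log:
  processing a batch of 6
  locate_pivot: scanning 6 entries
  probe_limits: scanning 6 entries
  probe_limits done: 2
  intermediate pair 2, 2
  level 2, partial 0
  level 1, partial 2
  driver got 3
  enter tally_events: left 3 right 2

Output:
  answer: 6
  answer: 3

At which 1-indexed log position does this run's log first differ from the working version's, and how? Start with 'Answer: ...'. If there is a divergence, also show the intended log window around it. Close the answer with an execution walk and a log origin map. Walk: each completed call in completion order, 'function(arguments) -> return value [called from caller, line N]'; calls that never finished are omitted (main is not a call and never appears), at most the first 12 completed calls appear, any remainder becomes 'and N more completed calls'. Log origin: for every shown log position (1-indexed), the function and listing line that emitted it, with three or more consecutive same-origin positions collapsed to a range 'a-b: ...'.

Answer: none; the two logs match at every position.
Execution walk:
  probe_limits([10, 2, 4, 6, 4, 4]) -> 2  [called from locate_pivot, line 18]
  screen_input(0, 3) -> 3  [called from screen_input, line 5]
  screen_input(1, 2) -> 3  [called from screen_input, line 5]
  screen_input(2, 0) -> 3  [called from locate_pivot, line 21]
  locate_pivot([10, 2, 4, 6, 4, 4]) -> 3  [called from main, line 33]
  tally_events(3, 2) -> 6  [called from main, line 35]
Log line origins:
  1: logged in main at line 32
  2: logged in locate_pivot at line 17
  3: logged in probe_limits at line 8
  4: logged in probe_limits at line 13
  5: logged in locate_pivot at line 20
  6: logged in screen_input at line 4
  7: logged in screen_input at line 4
  8: logged in main at line 34
  9: logged in tally_events at line 24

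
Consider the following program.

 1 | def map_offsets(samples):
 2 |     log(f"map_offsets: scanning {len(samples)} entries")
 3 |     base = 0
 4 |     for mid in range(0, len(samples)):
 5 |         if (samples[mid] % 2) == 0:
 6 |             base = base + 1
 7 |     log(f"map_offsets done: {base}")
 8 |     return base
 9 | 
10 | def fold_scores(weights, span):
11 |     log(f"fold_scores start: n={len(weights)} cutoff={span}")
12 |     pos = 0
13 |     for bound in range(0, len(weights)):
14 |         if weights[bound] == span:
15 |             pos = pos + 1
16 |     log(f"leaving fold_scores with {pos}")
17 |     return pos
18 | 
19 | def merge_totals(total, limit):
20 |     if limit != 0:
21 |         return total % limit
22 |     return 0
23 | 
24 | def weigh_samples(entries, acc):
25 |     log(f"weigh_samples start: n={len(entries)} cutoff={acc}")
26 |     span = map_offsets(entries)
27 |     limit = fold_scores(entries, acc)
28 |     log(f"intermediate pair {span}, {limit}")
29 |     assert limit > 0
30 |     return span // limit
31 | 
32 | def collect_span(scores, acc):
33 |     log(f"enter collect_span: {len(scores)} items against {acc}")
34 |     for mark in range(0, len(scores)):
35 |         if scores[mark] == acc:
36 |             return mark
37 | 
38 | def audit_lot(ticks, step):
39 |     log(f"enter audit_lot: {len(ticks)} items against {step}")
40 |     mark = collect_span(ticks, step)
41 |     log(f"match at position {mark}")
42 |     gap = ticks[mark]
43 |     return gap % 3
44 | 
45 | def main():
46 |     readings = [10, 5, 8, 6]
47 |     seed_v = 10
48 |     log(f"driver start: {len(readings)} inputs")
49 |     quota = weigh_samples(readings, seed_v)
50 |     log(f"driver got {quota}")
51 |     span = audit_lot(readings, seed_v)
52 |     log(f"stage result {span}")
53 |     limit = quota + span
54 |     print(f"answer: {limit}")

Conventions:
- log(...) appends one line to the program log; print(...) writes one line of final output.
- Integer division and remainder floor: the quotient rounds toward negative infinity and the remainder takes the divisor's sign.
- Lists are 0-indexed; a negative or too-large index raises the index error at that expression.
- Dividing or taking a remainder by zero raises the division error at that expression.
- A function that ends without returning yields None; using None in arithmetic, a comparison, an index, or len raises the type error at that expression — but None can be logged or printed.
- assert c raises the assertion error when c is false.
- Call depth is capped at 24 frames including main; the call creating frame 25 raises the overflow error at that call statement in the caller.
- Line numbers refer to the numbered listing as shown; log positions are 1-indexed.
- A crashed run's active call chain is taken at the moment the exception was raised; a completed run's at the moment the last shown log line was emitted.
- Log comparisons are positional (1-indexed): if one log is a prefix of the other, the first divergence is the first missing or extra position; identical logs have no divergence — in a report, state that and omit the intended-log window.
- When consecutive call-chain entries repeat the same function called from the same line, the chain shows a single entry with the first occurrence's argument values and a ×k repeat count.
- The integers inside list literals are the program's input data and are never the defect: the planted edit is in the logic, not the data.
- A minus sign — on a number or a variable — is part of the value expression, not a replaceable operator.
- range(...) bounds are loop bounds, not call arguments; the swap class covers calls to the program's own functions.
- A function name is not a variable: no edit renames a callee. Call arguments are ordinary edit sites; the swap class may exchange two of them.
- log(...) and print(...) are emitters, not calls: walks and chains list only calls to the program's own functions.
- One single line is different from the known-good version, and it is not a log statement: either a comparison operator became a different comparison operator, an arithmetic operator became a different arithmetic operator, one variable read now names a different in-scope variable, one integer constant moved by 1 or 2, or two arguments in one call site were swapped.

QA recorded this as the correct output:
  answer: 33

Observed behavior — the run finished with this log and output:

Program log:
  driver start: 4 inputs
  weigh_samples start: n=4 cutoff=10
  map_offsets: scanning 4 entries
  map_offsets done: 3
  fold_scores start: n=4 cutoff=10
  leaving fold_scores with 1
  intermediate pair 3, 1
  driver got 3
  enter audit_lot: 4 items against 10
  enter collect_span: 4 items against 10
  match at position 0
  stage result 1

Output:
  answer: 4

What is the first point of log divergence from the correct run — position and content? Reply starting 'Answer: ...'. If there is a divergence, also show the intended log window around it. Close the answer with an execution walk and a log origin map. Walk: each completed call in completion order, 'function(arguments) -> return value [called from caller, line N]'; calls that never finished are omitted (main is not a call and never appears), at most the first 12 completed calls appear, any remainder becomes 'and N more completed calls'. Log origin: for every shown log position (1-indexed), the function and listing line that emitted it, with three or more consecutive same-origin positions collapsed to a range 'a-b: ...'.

Answer: position 12 — shown 'stage result 1', intended 'stage result 30'.
Intended log window:
  10: enter collect_span: 4 items against 10
  11: match at position 0
  12: stage result 30
Execution walk:
  map_offsets([10, 5, 8, 6]) -> 3  [called from weigh_samples, line 26]
  fold_scores([10, 5, 8, 6], 10) -> 1  [called from weigh_samples, line 27]
  weigh_samples([10, 5, 8, 6], 10) -> 3  [called from main, line 49]
  collect_span([10, 5, 8, 6], 10) -> 0  [called from audit_lot, line 40]
  audit_lot([10, 5, 8, 6], 10) -> 1  [called from main, line 51]
Log line origins:
  1: logged in main at line 48
  2: logged in weigh_samples at line 25
  3: logged in map_offsets at line 2
  4: logged in map_offsets at line 7
  5: logged in fold_scores at line 11
  6: logged in fold_scores at line 16
  7: logged in weigh_samples at line 28
  8: logged in main at line 50
  9: logged in audit_lot at line 39
  10: logged in collect_span at line 33
  11: logged in audit_lot at line 41
  12: logged in main at line 52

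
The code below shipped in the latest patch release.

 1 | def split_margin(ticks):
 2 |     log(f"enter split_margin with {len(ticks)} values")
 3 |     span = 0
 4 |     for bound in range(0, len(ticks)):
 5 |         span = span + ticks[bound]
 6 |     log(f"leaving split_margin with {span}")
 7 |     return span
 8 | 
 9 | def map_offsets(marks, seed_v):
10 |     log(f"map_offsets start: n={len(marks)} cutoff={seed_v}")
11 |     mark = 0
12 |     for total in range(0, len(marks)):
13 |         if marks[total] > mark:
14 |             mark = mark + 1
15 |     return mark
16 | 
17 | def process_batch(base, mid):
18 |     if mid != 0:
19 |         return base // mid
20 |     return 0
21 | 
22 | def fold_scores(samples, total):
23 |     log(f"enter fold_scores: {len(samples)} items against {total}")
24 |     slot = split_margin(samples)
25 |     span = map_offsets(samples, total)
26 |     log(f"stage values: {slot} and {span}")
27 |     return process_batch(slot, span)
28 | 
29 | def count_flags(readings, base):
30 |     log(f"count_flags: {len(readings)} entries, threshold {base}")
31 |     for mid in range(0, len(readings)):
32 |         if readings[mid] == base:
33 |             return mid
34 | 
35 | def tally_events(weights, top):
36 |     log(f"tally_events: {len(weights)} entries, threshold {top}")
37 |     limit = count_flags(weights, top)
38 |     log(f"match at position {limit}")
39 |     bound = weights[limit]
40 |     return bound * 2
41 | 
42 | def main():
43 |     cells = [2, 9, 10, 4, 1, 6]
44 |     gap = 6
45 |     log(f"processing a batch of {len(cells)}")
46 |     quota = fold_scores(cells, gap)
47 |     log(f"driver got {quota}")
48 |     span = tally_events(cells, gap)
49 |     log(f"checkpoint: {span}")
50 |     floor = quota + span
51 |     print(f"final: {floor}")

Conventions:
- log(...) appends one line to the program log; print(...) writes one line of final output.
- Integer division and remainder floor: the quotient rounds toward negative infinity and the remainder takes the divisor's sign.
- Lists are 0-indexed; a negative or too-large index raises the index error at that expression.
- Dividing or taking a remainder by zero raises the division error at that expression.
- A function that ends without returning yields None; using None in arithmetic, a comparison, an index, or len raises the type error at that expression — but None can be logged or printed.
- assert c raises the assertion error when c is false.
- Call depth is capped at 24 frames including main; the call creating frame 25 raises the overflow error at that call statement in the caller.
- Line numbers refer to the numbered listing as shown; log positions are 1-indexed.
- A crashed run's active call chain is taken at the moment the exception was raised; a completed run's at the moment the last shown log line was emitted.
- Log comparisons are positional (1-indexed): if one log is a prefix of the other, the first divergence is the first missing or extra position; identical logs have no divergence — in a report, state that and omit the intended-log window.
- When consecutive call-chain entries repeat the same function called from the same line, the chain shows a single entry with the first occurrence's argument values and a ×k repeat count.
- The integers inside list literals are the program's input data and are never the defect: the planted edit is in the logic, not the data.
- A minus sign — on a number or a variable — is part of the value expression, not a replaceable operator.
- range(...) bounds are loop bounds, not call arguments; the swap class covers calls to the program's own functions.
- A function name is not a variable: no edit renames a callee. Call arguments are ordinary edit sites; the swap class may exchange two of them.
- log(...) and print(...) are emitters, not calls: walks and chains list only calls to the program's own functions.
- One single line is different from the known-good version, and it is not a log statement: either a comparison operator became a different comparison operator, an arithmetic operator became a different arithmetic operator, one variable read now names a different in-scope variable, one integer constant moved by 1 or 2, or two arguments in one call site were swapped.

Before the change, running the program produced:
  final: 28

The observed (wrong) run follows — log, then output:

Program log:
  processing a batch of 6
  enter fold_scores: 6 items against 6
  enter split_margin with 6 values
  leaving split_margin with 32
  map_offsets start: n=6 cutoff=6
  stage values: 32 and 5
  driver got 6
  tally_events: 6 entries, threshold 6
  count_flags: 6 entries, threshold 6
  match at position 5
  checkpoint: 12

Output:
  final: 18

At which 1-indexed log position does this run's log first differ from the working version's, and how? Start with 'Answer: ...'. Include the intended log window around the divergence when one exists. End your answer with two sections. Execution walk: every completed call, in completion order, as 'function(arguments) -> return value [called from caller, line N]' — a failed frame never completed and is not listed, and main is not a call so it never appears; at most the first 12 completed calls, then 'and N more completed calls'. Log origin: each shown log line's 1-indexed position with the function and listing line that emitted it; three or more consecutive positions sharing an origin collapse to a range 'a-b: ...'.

Answer: position 6; shown 'stage values: 32 and 5' vs intended 'stage values: 32 and 2'.
Intended log window:
  4: leaving split_margin with 32
  5: map_offsets start: n=6 cutoff=6
  6: stage values: 32 and 2
  7: driver got 16
Execution walk:
  split_margin([2, 9, 10, 4, 1, 6]) -> 32  [called from fold_scores, line 24]
  map_offsets([2, 9, 10, 4, 1, 6], 6) -> 5  [called from fold_scores, line 25]
  process_batch(32, 5) -> 6  [called from fold_scores, line 27]
  fold_scores([2, 9, 10, 4, 1, 6], 6) -> 6  [called from main, line 46]
  count_flags([2, 9, 10, 4, 1, 6], 6) -> 5  [called from tally_events, line 37]
  tally_events([2, 9, 10, 4, 1, 6], 6) -> 12  [called from main, line 48]
Log line origins:
  1: logged in main at line 45
  2: logged in fold_scores at line 23
  3: logged in split_margin at line 2
  4: logged in split_margin at line 6
  5: logged in map_offsets at line 10
  6: logged in fold_scores at line 26
  7: logged in main at line 47
  8: logged in tally_events at line 36
  9: logged in count_flags at line 30
  10: logged in tally_events at line 38
  11: logged in main at line 49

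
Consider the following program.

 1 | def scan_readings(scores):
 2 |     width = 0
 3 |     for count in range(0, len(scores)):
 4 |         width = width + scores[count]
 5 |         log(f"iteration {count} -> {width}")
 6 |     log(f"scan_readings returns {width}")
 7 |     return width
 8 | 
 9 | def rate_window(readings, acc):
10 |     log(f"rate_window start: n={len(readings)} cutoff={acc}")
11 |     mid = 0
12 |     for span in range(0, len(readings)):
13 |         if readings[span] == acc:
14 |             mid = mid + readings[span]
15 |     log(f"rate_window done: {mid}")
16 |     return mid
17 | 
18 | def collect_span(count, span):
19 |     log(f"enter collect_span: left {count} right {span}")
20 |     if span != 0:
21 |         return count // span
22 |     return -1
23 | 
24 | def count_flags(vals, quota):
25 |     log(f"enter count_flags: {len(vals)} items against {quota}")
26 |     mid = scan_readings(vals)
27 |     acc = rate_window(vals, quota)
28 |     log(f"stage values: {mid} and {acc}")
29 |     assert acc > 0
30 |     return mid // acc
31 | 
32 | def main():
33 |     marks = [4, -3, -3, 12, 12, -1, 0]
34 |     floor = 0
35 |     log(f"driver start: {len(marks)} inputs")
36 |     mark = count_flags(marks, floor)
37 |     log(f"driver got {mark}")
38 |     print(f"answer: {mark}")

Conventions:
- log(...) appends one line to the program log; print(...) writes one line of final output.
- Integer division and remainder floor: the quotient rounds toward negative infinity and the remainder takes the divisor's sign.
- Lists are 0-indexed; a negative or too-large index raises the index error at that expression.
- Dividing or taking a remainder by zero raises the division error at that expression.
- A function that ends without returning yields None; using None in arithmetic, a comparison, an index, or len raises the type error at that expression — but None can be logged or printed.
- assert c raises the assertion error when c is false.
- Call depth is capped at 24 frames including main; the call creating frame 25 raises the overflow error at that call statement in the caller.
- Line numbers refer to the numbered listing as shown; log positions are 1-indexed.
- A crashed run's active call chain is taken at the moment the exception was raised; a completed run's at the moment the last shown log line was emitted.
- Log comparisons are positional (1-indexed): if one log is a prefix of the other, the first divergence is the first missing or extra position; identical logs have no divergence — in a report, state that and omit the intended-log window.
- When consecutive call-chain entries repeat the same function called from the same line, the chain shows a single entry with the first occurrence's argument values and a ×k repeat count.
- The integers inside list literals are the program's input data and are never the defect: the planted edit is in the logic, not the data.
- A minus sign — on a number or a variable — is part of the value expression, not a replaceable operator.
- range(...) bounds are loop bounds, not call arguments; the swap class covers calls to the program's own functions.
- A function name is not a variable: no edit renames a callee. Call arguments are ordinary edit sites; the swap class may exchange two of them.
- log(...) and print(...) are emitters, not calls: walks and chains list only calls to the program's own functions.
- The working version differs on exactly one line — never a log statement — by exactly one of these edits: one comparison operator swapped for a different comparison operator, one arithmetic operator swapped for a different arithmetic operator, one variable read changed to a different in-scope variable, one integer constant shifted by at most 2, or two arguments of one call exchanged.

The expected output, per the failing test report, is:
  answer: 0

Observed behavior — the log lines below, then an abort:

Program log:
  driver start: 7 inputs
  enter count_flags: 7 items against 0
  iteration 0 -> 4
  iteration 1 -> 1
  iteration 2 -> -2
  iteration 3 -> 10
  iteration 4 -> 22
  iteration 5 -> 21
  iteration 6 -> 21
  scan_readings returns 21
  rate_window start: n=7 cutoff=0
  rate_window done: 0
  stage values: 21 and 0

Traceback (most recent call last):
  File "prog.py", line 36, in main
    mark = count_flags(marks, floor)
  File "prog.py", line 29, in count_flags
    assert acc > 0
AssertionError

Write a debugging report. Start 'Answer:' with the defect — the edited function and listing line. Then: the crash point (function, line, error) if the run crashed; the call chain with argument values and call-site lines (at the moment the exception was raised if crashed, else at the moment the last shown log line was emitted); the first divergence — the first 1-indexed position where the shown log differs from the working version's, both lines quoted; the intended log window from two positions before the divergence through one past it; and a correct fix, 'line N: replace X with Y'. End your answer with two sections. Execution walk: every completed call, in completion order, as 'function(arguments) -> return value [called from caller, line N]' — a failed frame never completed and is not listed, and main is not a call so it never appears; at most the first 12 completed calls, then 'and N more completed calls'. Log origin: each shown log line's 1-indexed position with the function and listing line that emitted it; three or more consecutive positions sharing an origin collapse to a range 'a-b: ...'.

Answer: the defect is in rate_window at line 13.
Key fact: The earliest visible damage is log position 12 — 'rate_window done: 0' rather than the intended 'rate_window done: 28'.
Crash: count_flags, line 29, AssertionError.
Call chain: main -> count_flags([4, -3, -3, 12, 12, -1, 0], 0) (called at line 36).
First divergence: position 12 — the shown line 'rate_window done: 0' should read 'rate_window done: 28'.
Intended log window:
  10: scan_readings returns 21
  11: rate_window start: n=7 cutoff=0
  12: rate_window done: 28
  13: stage values: 21 and 28
Execution walk:
  scan_readings([4, -3, -3, 12, 12, -1, 0]) -> 21  [called from count_flags, line 26]
  rate_window([4, -3, -3, 12, 12, -1, 0], 0) -> 0  [called from count_flags, line 27]
Log origins:
  1: logged in main at line 35
  2: logged in count_flags at line 25
  3-9: logged in scan_readings at line 5
  10: logged in scan_readings at line 6
  11: logged in rate_window at line 10
  12: logged in rate_window at line 15
  13: logged in count_flags at line 28
A correct fix: line 13: replace `==` with `>`.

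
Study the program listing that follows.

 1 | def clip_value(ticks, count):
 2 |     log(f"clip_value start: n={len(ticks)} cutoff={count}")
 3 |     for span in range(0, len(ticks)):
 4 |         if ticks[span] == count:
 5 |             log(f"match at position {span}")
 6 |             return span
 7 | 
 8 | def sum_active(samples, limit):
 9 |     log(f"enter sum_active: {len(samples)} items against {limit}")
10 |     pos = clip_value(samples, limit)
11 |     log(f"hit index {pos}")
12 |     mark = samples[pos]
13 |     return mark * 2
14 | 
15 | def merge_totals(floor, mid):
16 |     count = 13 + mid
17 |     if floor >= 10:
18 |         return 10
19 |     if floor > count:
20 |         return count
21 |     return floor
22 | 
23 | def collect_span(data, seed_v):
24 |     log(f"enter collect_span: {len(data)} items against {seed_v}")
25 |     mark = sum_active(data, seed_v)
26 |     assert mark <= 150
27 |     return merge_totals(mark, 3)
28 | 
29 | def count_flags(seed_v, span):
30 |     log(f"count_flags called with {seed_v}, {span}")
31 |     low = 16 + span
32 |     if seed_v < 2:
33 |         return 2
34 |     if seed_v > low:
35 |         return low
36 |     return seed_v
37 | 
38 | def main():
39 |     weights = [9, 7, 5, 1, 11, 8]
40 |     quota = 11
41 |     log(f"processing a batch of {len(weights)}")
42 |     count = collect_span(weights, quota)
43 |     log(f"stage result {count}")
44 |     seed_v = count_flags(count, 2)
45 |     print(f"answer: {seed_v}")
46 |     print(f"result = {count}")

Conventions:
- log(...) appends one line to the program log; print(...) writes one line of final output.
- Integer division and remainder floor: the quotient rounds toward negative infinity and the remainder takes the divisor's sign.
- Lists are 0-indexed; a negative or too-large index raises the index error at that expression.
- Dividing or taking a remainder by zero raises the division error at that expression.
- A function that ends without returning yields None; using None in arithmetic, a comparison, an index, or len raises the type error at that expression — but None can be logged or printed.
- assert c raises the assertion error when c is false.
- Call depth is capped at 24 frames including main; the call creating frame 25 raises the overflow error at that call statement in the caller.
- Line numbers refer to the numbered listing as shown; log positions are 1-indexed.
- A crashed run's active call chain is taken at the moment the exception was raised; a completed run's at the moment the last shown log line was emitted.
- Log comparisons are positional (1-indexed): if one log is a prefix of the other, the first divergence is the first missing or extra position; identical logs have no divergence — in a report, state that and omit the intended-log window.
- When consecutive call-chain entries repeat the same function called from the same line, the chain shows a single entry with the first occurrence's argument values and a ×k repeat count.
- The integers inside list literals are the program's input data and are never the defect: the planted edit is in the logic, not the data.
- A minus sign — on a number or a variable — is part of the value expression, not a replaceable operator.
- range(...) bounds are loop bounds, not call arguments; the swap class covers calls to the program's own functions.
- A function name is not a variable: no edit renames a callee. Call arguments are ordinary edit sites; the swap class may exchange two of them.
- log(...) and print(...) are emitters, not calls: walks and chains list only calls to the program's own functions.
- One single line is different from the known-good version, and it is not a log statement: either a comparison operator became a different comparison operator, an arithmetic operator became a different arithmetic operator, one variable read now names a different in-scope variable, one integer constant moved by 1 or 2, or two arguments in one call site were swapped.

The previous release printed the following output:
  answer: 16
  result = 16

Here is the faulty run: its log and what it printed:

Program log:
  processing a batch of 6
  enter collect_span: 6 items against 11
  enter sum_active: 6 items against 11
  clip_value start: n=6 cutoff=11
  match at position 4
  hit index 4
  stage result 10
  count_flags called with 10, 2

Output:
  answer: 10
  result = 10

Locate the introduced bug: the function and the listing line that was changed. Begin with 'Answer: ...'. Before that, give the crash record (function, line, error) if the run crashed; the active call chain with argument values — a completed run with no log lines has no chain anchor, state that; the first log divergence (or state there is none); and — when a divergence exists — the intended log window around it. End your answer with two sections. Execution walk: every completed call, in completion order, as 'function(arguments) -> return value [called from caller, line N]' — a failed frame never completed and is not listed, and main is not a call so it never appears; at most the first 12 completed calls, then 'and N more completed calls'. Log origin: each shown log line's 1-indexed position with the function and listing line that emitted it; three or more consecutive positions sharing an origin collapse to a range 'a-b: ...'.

Answer: the defect is in merge_totals at line 17.
The tell: Log line 7 is where behavior first shows: 'stage result 10' appears instead of 'stage result 16'.
Call chain: main -> count_flags(10, 2) (called at line 44).
First divergence: position 7 — the shown line 'stage result 10' should read 'stage result 16'.
Intended log window:
  5: match at position 4
  6: hit index 4
  7: stage result 16
  8: count_flags called with 16, 2
Execution walk:
  clip_value([9, 7, 5, 1, 11, 8], 11) -> 4  [called from sum_active, line 10]
  sum_active([9, 7, 5, 1, 11, 8], 11) -> 22  [called from collect_span, line 25]
  merge_totals(22, 3) -> 10  [called from collect_span, line 27]
  collect_span([9, 7, 5, 1, 11, 8], 11) -> 10  [called from main, line 42]
  count_flags(10, 2) -> 10  [called from main, line 44]
Log origin:
  1: emitted by main (line 41)
  2: emitted by collect_span (line 24)
  3: emitted by sum_active (line 9)
  4: emitted by clip_value (line 2)
  5: emitted by clip_value (line 5)
  6: emitted by sum_active (line 11)
  7: emitted by main (line 43)
  8: emitted by count_flags (line 30)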